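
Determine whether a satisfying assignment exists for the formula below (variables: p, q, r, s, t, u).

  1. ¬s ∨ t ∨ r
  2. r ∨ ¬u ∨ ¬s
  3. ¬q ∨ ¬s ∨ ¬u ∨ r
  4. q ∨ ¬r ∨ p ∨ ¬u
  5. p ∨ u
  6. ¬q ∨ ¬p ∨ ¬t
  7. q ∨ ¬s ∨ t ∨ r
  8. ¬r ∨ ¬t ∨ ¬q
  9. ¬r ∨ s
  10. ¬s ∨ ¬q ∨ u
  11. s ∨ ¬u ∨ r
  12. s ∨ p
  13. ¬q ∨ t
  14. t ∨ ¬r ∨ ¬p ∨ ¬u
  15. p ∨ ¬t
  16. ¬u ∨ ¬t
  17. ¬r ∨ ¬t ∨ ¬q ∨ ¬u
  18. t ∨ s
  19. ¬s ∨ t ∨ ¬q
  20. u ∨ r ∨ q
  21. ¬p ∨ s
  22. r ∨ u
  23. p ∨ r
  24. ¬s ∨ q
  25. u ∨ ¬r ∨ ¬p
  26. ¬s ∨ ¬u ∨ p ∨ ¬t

Unsatisfiable

Branch on p: set p = True.
From the singleton clause (s), s = True.
From the singleton clause (q), q = True.
From the singleton clause (¬t), t = False.
But (t) is also a unit clause — contradiction.
Backtrack on p: now try p = False.
From the singleton clause (u), u = True.
From the singleton clause (s), s = True.
From the singleton clause (r), r = True.
From the singleton clause (q), q = True.
From the singleton clause (¬t), t = False.
But (t) is also a unit clause — contradiction.
Both values of p lead to a conflict.
No assignment satisfies every clause.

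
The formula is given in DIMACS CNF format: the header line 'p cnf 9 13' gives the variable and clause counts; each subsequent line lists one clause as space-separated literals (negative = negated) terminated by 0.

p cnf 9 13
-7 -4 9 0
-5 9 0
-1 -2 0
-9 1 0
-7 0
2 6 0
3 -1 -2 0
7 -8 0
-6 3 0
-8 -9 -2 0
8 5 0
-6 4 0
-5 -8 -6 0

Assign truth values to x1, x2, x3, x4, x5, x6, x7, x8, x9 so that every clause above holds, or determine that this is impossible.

Unit clause (¬x7) forces x7 = False.
Unit clause (¬x8) forces x8 = False.
Unit clause (x5) forces x5 = True.
Unit clause (x9) forces x9 = True.
Unit clause (x1) forces x1 = True.
Unit clause (¬x2) forces x2 = False.
Unit clause (x6) forces x6 = True.
Unit clause (x3) forces x3 = True.
Unit clause (x4) forces x4 = True.
This assignment satisfies each clause.

x1=True, x2=False, x3=True, x4=True, x5=True, x6=True, x7=False, x8=False, x9=True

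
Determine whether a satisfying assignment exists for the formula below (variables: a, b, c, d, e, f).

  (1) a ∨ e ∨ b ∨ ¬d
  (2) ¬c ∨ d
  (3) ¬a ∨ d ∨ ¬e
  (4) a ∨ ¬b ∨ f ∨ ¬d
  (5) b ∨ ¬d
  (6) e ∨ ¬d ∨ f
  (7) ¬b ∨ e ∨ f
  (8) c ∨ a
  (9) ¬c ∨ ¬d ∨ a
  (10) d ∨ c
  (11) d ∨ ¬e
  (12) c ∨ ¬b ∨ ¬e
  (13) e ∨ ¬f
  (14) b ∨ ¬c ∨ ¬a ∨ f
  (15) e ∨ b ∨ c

Yes

Try c = True.
(d) alone gives d = True.
(b) alone gives b = True.
(a) alone gives a = True.
Try e = True.
Every clause is now satisfied; f is unconstrained.
A satisfying assignment: a: True; b: True; c: True; d: True; e: True; f: True.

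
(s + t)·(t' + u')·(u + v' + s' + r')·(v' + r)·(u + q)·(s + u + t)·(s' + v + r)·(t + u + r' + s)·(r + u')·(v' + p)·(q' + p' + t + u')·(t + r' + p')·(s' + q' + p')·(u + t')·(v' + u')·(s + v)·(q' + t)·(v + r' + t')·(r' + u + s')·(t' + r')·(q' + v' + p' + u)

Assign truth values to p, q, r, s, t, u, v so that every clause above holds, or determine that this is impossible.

p=0; q=0; r=1; s=1; t=0; u=1; v=0

Case s = 1:
Case t = 0:
(q') alone gives q = 0.
(u) alone gives u = 1.
(r) alone gives r = 1.
(p') alone gives p = 0.
(v') alone gives v = 0.
All clauses are satisfied.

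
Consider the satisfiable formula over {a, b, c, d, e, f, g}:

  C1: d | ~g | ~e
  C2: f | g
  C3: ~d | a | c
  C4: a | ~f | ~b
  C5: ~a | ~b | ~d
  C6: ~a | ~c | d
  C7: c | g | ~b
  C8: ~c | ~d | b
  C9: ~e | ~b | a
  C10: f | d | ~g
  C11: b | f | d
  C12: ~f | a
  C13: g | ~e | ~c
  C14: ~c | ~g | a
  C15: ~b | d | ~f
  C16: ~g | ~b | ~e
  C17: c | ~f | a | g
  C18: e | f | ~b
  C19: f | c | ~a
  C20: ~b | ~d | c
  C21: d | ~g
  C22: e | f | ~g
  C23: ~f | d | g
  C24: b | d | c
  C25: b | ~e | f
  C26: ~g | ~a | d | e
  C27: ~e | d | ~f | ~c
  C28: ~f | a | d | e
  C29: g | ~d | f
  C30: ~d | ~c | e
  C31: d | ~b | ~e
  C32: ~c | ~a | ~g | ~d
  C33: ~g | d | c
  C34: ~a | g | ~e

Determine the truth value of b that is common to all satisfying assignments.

Suppose b = 1.
Suppose f = 1.
From the singleton clause (a), a = 1.
From the singleton clause (~d), d = 0.
That conflicts with the unit clause (d).
So f must be the other value — set f = 0.
From the singleton clause (g), g = 1.
From the singleton clause (d), d = 1.
From the singleton clause (~a), a = 0.
From the singleton clause (c), c = 1.
That conflicts with the unit clause (~c).
Neither f = 1 nor f = 0 works.
So every satisfying assignment has b = False.

False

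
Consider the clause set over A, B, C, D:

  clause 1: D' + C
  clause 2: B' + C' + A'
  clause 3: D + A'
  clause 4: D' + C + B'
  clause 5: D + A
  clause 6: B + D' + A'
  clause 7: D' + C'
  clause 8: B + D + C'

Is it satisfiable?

Branch on D: set D = 0.
(A') alone gives A = 0.
Now (A) is unsatisfied and unit — conflict.
Backtrack on D: now try D = 1.
(C) alone gives C = 1.
Now (C') is unsatisfied and unit — conflict.
Either choice for D ends in contradiction.
No assignment satisfies every clause.

Unsatisfiable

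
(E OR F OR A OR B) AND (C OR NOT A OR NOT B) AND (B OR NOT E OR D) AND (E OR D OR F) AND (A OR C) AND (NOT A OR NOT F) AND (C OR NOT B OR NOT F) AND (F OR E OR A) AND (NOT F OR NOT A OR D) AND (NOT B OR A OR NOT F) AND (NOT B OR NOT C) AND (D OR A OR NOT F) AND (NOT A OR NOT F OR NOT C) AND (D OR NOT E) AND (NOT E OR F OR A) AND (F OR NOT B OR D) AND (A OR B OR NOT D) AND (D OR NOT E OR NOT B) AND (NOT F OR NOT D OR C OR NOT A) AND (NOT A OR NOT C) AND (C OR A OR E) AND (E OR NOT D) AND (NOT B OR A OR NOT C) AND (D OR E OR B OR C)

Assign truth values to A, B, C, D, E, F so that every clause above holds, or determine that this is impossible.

A ↦ true, B ↦ false, C ↦ false, D ↦ true, E ↦ true, F ↦ false

Branch on A: set A = true.
(NOT F) alone gives F = false.
(NOT C) alone gives C = false.
(NOT B) alone gives B = false.
Branch on E: set E = true.
(D) alone gives D = true.
This assignment satisfies each clause.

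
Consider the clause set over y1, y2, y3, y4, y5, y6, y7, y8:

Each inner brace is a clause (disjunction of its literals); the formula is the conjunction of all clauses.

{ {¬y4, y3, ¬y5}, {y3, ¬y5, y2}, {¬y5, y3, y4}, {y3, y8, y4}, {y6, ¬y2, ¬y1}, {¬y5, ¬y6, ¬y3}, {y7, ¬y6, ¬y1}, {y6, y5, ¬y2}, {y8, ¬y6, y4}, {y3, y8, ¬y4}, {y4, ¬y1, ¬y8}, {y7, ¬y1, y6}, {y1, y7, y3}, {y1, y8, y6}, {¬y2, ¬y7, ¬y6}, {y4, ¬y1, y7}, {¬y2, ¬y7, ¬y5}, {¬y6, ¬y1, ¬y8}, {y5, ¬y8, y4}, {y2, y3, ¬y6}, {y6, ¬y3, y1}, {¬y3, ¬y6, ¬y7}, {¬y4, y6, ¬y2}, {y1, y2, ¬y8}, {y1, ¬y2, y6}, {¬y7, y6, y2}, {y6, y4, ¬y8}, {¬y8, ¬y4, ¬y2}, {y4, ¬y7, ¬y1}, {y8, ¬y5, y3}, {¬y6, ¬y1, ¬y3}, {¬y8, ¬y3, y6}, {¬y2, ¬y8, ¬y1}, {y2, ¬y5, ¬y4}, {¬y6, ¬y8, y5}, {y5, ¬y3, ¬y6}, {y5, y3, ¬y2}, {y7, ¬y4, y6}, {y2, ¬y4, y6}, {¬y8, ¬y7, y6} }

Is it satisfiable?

No

Suppose y4 = False.
Suppose y5 = False.
(¬y8) alone gives y8 = False.
(y3) alone gives y3 = True.
(¬y6) alone gives y6 = False.
(¬y2) alone gives y2 = False.
(y1) alone gives y1 = True.
(y7) alone gives y7 = True.
Now (¬y7) is unsatisfied and unit — conflict.
That branch fails; take y5 = True instead.
(y3) alone gives y3 = True.
(¬y6) alone gives y6 = False.
(y1) alone gives y1 = True.
(¬y2) alone gives y2 = False.
(¬y8) alone gives y8 = False.
(y7) alone gives y7 = True.
Now (¬y7) is unsatisfied and unit — conflict.
Either choice for y5 ends in contradiction.
That branch fails; take y4 = True instead.
Suppose y3 = True.
Suppose y5 = False.
(¬y6) alone gives y6 = False.
(¬y2) alone gives y2 = False.
Now (y2) is unsatisfied and unit — conflict.
That branch fails; take y5 = True instead.
(¬y6) alone gives y6 = False.
(y1) alone gives y1 = True.
(¬y2) alone gives y2 = False.
Now (y2) is unsatisfied and unit — conflict.
Either choice for y5 ends in contradiction.
That branch fails; take y3 = False instead.
(¬y5) alone gives y5 = False.
(y8) alone gives y8 = True.
(¬y2) alone gives y2 = False.
(¬y6) alone gives y6 = False.
Now (y6) is unsatisfied and unit — conflict.
Either choice for y3 ends in contradiction.
Either choice for y4 ends in contradiction.
No assignment satisfies every clause.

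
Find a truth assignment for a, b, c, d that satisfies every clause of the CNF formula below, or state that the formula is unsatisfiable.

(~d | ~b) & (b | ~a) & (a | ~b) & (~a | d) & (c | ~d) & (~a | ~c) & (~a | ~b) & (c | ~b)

Suppose d = 0.
The clause (~a) is unit, so a = 0.
The clause (~b) is unit, so b = 0.
All clauses hold; c can take either value.

a=0,  b=0,  c=0,  d=0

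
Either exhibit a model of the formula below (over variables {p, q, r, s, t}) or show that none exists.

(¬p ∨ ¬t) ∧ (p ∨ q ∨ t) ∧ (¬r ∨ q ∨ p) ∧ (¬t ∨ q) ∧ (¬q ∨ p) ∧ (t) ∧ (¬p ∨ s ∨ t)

UNSATISFIABLE

The clause (t) is unit, so t = True.
The clause (¬p) is unit, so p = False.
The clause (q) is unit, so q = True.
Now (¬q) is unsatisfied and unit — conflict.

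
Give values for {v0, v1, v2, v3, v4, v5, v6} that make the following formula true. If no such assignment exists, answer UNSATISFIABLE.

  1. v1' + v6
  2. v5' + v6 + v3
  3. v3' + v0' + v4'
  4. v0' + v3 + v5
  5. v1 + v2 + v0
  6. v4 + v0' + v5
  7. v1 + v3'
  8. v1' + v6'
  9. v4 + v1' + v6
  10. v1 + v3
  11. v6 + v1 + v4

UNSATISFIABLE

Case v1 = 0:
From the singleton clause (v3'), v3 = 0.
But (v3) is also a unit clause — contradiction.
That branch fails; take v1 = 1 instead.
From the singleton clause (v6), v6 = 1.
But (v6') is also a unit clause — contradiction.
Both values of v1 lead to a conflict.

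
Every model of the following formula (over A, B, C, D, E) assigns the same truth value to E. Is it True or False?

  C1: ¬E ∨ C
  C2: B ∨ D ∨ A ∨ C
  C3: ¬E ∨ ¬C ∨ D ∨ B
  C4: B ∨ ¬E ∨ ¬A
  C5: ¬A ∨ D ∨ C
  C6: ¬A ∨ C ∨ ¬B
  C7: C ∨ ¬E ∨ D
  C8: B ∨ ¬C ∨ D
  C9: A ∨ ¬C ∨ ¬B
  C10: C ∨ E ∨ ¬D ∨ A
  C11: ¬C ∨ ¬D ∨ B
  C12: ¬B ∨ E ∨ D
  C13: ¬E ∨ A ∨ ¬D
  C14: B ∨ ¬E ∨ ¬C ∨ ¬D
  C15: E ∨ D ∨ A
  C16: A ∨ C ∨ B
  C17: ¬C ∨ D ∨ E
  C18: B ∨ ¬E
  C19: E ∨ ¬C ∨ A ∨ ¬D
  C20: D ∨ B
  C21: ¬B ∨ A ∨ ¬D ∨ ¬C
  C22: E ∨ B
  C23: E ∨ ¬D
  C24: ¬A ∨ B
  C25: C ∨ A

Suppose E = False.
(B) alone gives B = True.
(D) alone gives D = True.
That conflicts with the unit clause (¬D).
So every satisfying assignment has E = True.

True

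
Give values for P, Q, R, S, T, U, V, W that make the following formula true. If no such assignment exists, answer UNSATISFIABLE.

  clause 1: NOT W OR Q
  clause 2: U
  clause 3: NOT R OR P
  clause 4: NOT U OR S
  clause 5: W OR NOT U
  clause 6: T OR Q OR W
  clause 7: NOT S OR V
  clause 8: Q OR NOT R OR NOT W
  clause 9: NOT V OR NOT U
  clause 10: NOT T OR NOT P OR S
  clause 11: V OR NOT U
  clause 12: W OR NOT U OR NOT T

From the singleton clause (U), U = true.
From the singleton clause (S), S = true.
From the singleton clause (W), W = true.
From the singleton clause (Q), Q = true.
From the singleton clause (V), V = true.
That conflicts with the unit clause (NOT V).

UNSATISFIABLE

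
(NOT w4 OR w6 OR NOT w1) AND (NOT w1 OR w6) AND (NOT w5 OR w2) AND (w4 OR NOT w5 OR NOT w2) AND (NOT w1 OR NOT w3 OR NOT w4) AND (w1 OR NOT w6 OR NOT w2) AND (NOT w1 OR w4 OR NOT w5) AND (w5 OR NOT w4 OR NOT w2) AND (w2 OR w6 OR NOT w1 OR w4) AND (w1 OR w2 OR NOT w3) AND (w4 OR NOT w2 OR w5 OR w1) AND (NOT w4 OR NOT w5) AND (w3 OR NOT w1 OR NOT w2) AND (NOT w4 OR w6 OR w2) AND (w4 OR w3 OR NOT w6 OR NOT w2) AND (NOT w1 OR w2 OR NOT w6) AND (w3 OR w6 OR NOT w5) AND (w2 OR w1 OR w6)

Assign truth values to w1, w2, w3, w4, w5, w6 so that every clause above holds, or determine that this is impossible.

w1 ↦ false; w2 ↦ false; w3 ↦ false; w4 ↦ false; w5 ↦ false; w6 ↦ true

Suppose w1 = false.
Suppose w5 = false.
Suppose w6 = true.
(NOT w2) alone gives w2 = false.
(NOT w3) alone gives w3 = false.
Every clause is now satisfied; w4 is unconstrained.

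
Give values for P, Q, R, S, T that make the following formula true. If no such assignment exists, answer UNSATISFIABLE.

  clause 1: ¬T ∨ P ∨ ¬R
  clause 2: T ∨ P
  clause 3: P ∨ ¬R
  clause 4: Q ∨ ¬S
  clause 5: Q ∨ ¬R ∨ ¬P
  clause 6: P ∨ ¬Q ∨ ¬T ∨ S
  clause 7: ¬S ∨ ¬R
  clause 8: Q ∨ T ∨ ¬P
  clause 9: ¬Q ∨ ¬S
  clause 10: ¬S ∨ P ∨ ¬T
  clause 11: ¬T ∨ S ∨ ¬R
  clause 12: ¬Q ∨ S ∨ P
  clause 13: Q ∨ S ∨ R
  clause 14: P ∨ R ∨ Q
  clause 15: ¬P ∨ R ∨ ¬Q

Suppose T = False.
Unit clause (P) forces P = True.
Unit clause (Q) forces Q = True.
Unit clause (¬S) forces S = False.
Unit clause (R) forces R = True.
Every clause now holds.

P ↦ True,  Q ↦ True,  R ↦ True,  S ↦ False,  T ↦ False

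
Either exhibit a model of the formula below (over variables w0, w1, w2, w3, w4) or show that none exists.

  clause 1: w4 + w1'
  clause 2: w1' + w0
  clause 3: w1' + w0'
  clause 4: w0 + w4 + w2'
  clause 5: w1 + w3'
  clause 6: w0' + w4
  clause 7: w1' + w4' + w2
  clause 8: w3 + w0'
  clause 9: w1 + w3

UNSATISFIABLE

Branch on w4: set w4 = 1.
Branch on w1: set w1 = 0.
From the singleton clause (w3'), w3 = 0.
Now (w3) is unsatisfied and unit — conflict.
Backtrack on w1: now try w1 = 1.
From the singleton clause (w0), w0 = 1.
Now (w0') is unsatisfied and unit — conflict.
Either choice for w1 ends in contradiction.
Backtrack on w4: now try w4 = 0.
From the singleton clause (w1'), w1 = 0.
From the singleton clause (w3'), w3 = 0.
Now (w3) is unsatisfied and unit — conflict.
Either choice for w4 ends in contradiction.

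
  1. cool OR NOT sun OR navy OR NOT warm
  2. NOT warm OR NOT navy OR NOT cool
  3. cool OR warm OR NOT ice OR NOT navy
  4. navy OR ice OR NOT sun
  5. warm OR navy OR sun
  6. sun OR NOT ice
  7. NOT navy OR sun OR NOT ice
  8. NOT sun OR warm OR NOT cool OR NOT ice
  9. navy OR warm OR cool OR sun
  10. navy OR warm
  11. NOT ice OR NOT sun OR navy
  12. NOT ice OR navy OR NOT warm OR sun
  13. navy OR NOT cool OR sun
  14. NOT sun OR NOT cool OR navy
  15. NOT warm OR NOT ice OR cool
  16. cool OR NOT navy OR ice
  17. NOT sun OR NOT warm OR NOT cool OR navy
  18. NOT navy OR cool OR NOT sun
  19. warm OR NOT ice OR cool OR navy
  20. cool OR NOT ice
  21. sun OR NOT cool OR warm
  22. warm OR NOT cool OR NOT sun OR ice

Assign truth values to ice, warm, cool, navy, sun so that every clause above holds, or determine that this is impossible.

ice=false,  warm=true,  cool=false,  navy=false,  sun=false

Try sun = false.
The clause (NOT ice) is unit, so ice = false.
Try warm = true.
Try navy = false.
The clause (NOT cool) is unit, so cool = false.
Every clause now holds.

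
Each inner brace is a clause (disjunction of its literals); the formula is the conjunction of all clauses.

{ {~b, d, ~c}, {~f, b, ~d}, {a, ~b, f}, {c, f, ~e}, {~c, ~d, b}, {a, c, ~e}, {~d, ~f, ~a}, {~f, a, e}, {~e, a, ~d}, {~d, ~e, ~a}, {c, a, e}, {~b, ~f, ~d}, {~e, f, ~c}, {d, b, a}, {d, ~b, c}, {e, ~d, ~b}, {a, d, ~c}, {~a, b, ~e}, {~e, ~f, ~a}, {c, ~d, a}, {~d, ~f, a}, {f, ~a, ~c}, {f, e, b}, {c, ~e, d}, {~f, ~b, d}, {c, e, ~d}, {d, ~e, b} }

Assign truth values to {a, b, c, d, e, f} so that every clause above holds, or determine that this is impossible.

a=1,  b=0,  c=0,  d=0,  e=0,  f=1

Case b = 0:
Case f = 1:
(~d) alone gives d = 0.
(a) alone gives a = 1.
(~e) alone gives e = 0.
No clause remains; c is free.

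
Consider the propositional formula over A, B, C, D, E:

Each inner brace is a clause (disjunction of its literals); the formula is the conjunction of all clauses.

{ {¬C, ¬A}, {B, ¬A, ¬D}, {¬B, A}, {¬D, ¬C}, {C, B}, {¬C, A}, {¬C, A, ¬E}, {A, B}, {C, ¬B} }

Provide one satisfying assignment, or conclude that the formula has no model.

UNSATISFIABLE

Case C = False:
The clause (B) is unit, so B = True.
That conflicts with the unit clause (¬B).
Undo C and try C = True.
The clause (¬A) is unit, so A = False.
That conflicts with the unit clause (A).
Neither C = True nor C = False works.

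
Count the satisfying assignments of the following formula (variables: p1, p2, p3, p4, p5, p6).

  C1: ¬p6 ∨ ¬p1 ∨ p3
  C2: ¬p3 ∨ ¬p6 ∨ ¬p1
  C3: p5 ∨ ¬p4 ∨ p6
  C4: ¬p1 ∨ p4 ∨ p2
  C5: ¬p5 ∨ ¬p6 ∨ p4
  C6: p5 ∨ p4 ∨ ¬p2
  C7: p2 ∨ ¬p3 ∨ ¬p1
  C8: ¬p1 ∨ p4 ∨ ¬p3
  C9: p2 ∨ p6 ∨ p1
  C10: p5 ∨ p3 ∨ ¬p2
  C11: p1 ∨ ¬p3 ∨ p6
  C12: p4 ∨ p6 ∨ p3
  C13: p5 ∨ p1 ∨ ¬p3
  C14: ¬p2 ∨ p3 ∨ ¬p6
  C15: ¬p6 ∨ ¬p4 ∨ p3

7

There are 2^6 = 64 truth assignments over (p1, p2, p3, p4, p5, p6).
Split on p6. With p6 = True, the clauses containing p6 are satisfied and ¬p6 drops from the rest; 3 of the 2^5 = 32 assignments to the other variables satisfy what remains.
With p6 = False, by the same count on the reduced clause set, 4 assignments work.
(One model: p1=F, p2=F, p3=F, p4=F, p5=F, p6=T.)
Total: 3 + 4 = 7.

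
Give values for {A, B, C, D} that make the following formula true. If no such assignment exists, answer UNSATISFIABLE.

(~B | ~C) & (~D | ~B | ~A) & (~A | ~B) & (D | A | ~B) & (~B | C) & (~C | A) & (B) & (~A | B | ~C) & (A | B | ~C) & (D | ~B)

UNSATISFIABLE

The clause (B) is unit, so B = 1.
The clause (~C) is unit, so C = 0.
Now (C) is unsatisfied and unit — conflict.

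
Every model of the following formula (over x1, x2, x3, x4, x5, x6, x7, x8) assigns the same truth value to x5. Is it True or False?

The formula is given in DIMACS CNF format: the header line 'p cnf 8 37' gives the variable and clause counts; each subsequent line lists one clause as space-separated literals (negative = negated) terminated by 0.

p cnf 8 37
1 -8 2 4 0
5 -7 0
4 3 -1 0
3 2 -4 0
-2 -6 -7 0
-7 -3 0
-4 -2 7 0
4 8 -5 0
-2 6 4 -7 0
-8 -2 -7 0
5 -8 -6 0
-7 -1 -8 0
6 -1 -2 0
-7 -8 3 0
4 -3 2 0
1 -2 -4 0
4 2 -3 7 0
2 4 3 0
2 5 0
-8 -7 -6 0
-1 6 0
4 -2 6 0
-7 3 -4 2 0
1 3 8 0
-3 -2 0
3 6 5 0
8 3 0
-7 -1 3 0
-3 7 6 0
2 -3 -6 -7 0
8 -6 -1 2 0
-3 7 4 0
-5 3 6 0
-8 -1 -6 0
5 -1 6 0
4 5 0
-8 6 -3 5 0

True

Suppose x5 = False.
From the singleton clause (¬x7), x7 = False.
From the singleton clause (x2), x2 = True.
From the singleton clause (¬x4), x4 = False.
Now (x4) is unsatisfied and unit — conflict.
So every satisfying assignment has x5 = True.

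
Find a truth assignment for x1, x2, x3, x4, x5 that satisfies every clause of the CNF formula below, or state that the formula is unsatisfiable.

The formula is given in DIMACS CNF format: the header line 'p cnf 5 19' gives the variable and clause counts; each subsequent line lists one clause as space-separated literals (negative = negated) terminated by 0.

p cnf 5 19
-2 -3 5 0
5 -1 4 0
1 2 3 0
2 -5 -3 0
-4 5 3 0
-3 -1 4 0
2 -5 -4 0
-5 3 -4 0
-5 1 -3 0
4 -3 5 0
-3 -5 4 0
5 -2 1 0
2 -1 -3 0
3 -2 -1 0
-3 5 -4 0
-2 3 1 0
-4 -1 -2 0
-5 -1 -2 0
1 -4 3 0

Try x2 = False.
Try x1 = True.
Unit clause (¬x3) forces x3 = False.
Try x5 = True.
Unit clause (¬x4) forces x4 = False.
All clauses are satisfied.

x1=True,  x2=False,  x3=False,  x4=False,  x5=True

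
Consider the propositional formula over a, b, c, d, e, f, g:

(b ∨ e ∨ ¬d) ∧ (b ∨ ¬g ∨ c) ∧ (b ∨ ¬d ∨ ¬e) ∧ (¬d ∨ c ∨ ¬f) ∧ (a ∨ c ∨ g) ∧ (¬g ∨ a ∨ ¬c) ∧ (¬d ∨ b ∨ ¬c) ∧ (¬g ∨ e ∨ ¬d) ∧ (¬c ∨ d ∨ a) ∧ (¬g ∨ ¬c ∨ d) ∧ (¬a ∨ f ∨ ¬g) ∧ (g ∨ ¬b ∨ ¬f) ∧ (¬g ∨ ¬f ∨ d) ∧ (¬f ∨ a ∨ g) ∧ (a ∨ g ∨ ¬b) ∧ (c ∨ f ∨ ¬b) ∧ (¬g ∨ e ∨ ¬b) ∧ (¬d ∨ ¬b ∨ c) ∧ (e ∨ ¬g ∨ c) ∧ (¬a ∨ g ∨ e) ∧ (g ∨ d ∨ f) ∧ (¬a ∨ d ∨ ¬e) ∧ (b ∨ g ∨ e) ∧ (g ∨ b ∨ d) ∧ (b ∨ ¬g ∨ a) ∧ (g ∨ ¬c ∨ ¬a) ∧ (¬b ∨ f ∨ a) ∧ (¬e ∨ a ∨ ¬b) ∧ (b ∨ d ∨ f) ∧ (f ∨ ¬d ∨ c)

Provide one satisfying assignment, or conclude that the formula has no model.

Suppose b = True.
Suppose g = True.
The clause (e) is unit, so e = True.
The clause (a) is unit, so a = True.
The clause (f) is unit, so f = True.
The clause (d) is unit, so d = True.
The clause (c) is unit, so c = True.
This assignment satisfies each clause.

a ↦ True,  b ↦ True,  c ↦ True,  d ↦ True,  e ↦ True,  f ↦ True,  g ↦ True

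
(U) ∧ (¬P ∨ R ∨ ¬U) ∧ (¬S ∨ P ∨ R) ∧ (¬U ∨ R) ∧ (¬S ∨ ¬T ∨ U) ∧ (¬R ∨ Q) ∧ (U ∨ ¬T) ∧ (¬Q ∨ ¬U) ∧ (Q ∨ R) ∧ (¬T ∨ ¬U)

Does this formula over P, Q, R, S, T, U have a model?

Unsatisfiable

From the singleton clause (U), U = True.
From the singleton clause (R), R = True.
From the singleton clause (Q), Q = True.
That conflicts with the unit clause (¬Q).
No assignment satisfies every clause.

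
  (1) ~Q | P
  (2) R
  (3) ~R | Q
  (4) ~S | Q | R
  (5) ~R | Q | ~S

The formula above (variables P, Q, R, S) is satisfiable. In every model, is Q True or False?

True

Suppose Q = 0.
From the singleton clause (R), R = 1.
Now (~R) is unsatisfied and unit — conflict.
So every satisfying assignment has Q = True.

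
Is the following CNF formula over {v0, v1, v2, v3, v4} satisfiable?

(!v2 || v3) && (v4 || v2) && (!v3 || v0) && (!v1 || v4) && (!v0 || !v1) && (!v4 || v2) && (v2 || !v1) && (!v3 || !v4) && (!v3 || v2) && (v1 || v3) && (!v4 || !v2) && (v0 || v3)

Try v2 = true.
(v3) alone gives v3 = true.
(v0) alone gives v0 = true.
(!v1) alone gives v1 = false.
(!v4) alone gives v4 = false.
All clauses are satisfied.
A satisfying assignment: v0: true; v1: false; v2: true; v3: true; v4: false.

Satisfiable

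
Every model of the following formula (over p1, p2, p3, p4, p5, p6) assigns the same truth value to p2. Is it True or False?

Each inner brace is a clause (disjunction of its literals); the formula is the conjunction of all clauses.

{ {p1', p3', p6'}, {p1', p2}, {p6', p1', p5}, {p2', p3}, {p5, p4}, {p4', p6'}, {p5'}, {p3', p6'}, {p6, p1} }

True

Suppose p2 = 0.
(p1') alone gives p1 = 0.
(p5') alone gives p5 = 0.
(p4) alone gives p4 = 1.
(p6') alone gives p6 = 0.
Now (p6) is unsatisfied and unit — conflict.
So every satisfying assignment has p2 = True.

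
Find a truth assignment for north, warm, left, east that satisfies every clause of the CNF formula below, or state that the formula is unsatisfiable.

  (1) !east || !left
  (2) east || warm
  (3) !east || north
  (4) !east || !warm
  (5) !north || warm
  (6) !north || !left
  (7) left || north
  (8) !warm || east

Try east = false.
From the singleton clause (warm), warm = true.
But (!warm) is also a unit clause — contradiction.
Undo east and try east = true.
From the singleton clause (!left), left = false.
From the singleton clause (north), north = true.
From the singleton clause (!warm), warm = false.
But (warm) is also a unit clause — contradiction.
Either choice for east ends in contradiction.

UNSATISFIABLE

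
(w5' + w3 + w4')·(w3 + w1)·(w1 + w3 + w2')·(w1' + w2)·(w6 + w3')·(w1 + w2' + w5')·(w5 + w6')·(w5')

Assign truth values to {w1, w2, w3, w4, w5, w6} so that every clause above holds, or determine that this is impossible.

(w5') alone gives w5 = 0.
(w6') alone gives w6 = 0.
(w3') alone gives w3 = 0.
(w1) alone gives w1 = 1.
(w2) alone gives w2 = 1.
No clause remains; w4 is free.

w1 ↦ 1,  w2 ↦ 1,  w3 ↦ 0,  w4 ↦ 0,  w5 ↦ 0,  w6 ↦ 0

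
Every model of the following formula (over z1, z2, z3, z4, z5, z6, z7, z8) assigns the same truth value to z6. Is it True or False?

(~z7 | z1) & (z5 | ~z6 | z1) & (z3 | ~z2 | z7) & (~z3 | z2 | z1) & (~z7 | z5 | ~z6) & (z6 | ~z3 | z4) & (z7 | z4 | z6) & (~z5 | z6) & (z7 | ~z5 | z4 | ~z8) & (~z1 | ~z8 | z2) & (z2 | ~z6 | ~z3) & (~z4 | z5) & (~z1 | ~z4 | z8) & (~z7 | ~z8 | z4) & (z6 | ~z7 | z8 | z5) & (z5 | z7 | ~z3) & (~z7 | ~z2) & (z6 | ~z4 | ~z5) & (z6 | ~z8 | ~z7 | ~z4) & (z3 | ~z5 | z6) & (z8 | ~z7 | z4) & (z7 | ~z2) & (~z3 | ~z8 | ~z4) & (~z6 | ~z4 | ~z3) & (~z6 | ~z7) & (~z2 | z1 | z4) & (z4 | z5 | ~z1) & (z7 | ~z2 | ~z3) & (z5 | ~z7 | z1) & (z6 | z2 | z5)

True

Suppose z6 = 0.
The clause (~z5) is unit, so z5 = 0.
The clause (~z4) is unit, so z4 = 0.
The clause (~z3) is unit, so z3 = 0.
The clause (z7) is unit, so z7 = 1.
The clause (z1) is unit, so z1 = 1.
That conflicts with the unit clause (~z1).
So every satisfying assignment has z6 = True.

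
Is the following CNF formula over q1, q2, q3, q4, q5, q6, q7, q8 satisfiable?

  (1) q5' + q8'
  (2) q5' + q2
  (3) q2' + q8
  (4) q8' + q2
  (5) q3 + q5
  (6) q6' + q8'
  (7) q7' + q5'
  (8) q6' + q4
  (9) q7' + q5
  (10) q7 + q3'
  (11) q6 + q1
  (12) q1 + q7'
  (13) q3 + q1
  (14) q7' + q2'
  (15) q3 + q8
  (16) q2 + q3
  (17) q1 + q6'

Try q5 = 0.
From the singleton clause (q3), q3 = 1.
From the singleton clause (q7'), q7 = 0.
But (q7) is also a unit clause — contradiction.
That branch fails; take q5 = 1 instead.
From the singleton clause (q8'), q8 = 0.
From the singleton clause (q2), q2 = 1.
But (q2') is also a unit clause — contradiction.
Neither q5 = 1 nor q5 = 0 works.
No assignment satisfies every clause.

No, unsatisfiable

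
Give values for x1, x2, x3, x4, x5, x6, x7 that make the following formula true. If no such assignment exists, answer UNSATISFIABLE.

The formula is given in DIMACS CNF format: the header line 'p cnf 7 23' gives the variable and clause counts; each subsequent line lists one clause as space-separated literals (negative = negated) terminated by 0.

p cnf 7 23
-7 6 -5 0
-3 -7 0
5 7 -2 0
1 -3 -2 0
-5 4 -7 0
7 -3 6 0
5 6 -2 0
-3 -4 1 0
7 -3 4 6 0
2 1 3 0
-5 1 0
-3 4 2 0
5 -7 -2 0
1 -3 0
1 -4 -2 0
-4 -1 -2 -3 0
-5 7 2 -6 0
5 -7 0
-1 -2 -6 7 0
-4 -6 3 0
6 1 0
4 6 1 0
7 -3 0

Suppose x3 = False.
Suppose x2 = True.
Suppose x5 = True.
Unit clause (x1) forces x1 = True.
Suppose x7 = False.
Unit clause (¬x6) forces x6 = False.
No clause remains; x4 is free.

x1: True,  x2: True,  x3: False,  x4: False,  x5: True,  x6: False,  x7: False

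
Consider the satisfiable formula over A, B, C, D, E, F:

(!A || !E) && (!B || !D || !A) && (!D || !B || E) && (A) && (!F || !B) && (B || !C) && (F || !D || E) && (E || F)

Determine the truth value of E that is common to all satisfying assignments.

Suppose E = true.
From the singleton clause (!A), A = false.
But (A) is also a unit clause — contradiction.
So every satisfying assignment has E = False.

False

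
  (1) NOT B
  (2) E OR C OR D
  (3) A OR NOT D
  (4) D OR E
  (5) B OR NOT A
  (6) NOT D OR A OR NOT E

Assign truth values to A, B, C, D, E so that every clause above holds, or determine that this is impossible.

A=false; B=false; C=true; D=false; E=true

Unit clause (NOT B) forces B = false.
Unit clause (NOT A) forces A = false.
Unit clause (NOT D) forces D = false.
Unit clause (E) forces E = true.
No clause remains; C is free.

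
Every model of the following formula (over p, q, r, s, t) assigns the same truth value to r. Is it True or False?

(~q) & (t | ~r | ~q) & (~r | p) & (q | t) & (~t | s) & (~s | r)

Suppose r = 0.
Unit clause (~q) forces q = 0.
Unit clause (t) forces t = 1.
Unit clause (s) forces s = 1.
But (~s) is also a unit clause — contradiction.
So every satisfying assignment has r = True.

True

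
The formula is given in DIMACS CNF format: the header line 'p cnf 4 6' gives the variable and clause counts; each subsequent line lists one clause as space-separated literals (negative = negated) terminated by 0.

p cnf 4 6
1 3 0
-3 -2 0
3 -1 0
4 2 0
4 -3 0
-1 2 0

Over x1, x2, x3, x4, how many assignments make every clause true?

1

There are 2^4 = 16 truth assignments over (x1, x2, x3, x4).
Check each against the 6 clauses (columns in the order x1, x2, x3, x4):
  F F F F  ✗ fails (x1 ∨ x3)
  F F F T  ✗ fails (x1 ∨ x3)
  F F T F  ✗ fails (x4 ∨ x2)
  F F T T  ✓ satisfies all
  F T F F  ✗ fails (x1 ∨ x3)
  F T F T  ✗ fails (x1 ∨ x3)
  F T T F  ✗ fails (¬x3 ∨ ¬x2)
  F T T T  ✗ fails (¬x3 ∨ ¬x2)
  T F F F  ✗ fails (x3 ∨ ¬x1)
  T F F T  ✗ fails (x3 ∨ ¬x1)
  T F T F  ✗ fails (x4 ∨ x2)
  T F T T  ✗ fails (¬x1 ∨ x2)
  T T F F  ✗ fails (x3 ∨ ¬x1)
  T T F T  ✗ fails (x3 ∨ ¬x1)
  T T T F  ✗ fails (¬x3 ∨ ¬x2)
  T T T T  ✗ fails (¬x3 ∨ ¬x2)
1 of the 16 rows is a model.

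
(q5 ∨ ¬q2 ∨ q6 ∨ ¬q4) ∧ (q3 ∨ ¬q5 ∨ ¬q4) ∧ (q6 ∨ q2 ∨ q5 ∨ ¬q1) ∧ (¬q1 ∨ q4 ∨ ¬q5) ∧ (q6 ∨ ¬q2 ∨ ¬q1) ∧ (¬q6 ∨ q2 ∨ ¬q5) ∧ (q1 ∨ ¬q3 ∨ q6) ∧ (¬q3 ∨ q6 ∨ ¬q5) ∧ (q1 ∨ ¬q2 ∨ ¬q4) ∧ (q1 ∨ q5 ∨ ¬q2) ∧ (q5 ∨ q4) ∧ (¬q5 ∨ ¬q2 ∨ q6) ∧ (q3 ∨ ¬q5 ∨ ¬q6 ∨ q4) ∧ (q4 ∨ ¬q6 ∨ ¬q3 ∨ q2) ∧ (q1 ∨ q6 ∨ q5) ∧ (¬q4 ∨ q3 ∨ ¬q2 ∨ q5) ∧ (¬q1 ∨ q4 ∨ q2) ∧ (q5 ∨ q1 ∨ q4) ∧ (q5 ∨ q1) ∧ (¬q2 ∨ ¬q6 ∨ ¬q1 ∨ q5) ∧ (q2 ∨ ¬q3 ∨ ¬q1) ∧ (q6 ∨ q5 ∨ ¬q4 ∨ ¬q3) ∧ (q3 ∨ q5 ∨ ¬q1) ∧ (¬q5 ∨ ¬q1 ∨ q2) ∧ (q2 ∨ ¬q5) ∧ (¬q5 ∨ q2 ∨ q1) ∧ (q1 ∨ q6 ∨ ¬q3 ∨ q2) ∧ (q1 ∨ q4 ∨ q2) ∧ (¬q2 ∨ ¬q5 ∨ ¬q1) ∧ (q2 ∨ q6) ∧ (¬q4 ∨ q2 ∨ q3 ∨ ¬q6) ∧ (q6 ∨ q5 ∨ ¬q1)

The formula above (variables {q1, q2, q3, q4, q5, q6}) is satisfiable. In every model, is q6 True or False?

Suppose q6 = False.
From the singleton clause (q2), q2 = True.
From the singleton clause (¬q1), q1 = False.
From the singleton clause (¬q3), q3 = False.
From the singleton clause (¬q4), q4 = False.
From the singleton clause (q5), q5 = True.
Now (¬q5) is unsatisfied and unit — conflict.
So every satisfying assignment has q6 = True.

True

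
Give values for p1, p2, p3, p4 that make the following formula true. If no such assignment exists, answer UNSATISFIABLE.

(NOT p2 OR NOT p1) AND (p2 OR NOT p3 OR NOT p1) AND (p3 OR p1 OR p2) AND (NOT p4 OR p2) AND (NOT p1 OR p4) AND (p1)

Unit clause (p1) forces p1 = true.
Unit clause (NOT p2) forces p2 = false.
Unit clause (NOT p3) forces p3 = false.
Unit clause (NOT p4) forces p4 = false.
Now (p4) is unsatisfied and unit — conflict.

UNSATISFIABLE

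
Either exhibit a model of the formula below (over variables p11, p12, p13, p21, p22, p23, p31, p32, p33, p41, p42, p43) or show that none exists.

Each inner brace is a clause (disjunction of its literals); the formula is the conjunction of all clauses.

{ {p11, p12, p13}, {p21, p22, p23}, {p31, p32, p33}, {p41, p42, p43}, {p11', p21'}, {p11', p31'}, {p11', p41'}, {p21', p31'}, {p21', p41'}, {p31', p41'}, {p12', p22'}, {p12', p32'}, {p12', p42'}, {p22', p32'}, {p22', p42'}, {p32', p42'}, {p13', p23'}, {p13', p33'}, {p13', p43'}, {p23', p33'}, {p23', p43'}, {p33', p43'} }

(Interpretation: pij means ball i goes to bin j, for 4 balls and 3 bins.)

UNSATISFIABLE

Branch on p11: set p11 = 0.
Branch on p12: set p12 = 1.
(p22') alone gives p22 = 0.
(p32') alone gives p32 = 0.
(p42') alone gives p42 = 0.
Branch on p21: set p21 = 1.
(p31') alone gives p31 = 0.
(p33) alone gives p33 = 1.
(p41') alone gives p41 = 0.
(p43) alone gives p43 = 1.
But (p43') is also a unit clause — contradiction.
Undo p21 and try p21 = 0.
(p23) alone gives p23 = 1.
(p13') alone gives p13 = 0.
(p33') alone gives p33 = 0.
(p31) alone gives p31 = 1.
(p41') alone gives p41 = 0.
(p43) alone gives p43 = 1.
But (p43') is also a unit clause — contradiction.
Either choice for p21 ends in contradiction.
Undo p12 and try p12 = 0.
(p13) alone gives p13 = 1.
(p23') alone gives p23 = 0.
(p33') alone gives p33 = 0.
(p43') alone gives p43 = 0.
Branch on p21: set p21 = 1.
(p31') alone gives p31 = 0.
(p32) alone gives p32 = 1.
(p41') alone gives p41 = 0.
(p42) alone gives p42 = 1.
But (p42') is also a unit clause — contradiction.
Undo p21 and try p21 = 0.
(p22) alone gives p22 = 1.
(p32') alone gives p32 = 0.
(p31) alone gives p31 = 1.
(p41') alone gives p41 = 0.
(p42) alone gives p42 = 1.
But (p42') is also a unit clause — contradiction.
Either choice for p21 ends in contradiction.
Either choice for p12 ends in contradiction.
Undo p11 and try p11 = 1.
(p21') alone gives p21 = 0.
(p31') alone gives p31 = 0.
(p41') alone gives p41 = 0.
Branch on p22: set p22 = 1.
(p12') alone gives p12 = 0.
(p32') alone gives p32 = 0.
(p33) alone gives p33 = 1.
(p42') alone gives p42 = 0.
(p43) alone gives p43 = 1.
But (p43') is also a unit clause — contradiction.
Undo p22 and try p22 = 0.
(p23) alone gives p23 = 1.
(p13') alone gives p13 = 0.
(p33') alone gives p33 = 0.
(p32) alone gives p32 = 1.
(p12') alone gives p12 = 0.
(p42') alone gives p42 = 0.
(p43) alone gives p43 = 1.
But (p43') is also a unit clause — contradiction.
Either choice for p22 ends in contradiction.
Either choice for p11 ends in contradiction.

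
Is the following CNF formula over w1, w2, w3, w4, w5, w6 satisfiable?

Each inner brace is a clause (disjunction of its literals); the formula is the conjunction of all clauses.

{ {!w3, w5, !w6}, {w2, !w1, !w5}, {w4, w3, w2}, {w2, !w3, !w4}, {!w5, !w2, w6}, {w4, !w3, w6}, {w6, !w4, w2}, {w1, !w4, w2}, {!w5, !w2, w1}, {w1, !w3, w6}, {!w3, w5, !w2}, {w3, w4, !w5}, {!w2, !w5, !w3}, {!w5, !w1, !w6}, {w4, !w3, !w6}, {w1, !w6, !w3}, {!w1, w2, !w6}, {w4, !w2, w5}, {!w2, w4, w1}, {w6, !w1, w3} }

Branch on w3: set w3 = false.
Branch on w4: set w4 = true.
Branch on w6: set w6 = true.
Branch on w1: set w1 = false.
(w2) alone gives w2 = true.
(!w5) alone gives w5 = false.
All clauses are satisfied.
A satisfying assignment: w1=false,  w2=true,  w3=false,  w4=true,  w5=false,  w6=true.

Yes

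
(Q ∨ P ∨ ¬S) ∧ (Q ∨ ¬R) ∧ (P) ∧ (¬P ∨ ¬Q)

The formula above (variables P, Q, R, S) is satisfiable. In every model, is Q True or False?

Suppose Q = True.
Unit clause (P) forces P = True.
Now (¬P) is unsatisfied and unit — conflict.
So every satisfying assignment has Q = False.

False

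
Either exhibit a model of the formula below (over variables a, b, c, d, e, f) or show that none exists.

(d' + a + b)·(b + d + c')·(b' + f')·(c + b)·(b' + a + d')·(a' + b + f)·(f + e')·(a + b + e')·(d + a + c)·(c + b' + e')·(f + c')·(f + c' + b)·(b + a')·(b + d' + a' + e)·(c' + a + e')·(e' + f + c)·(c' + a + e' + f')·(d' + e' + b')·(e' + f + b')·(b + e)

Case b = 1:
Unit clause (f') forces f = 0.
Unit clause (e') forces e = 0.
Unit clause (c') forces c = 0.
Case a = 1:
Every clause is now satisfied; d is unconstrained.

a: 1,  b: 1,  c: 0,  d: 0,  e: 0,  f: 0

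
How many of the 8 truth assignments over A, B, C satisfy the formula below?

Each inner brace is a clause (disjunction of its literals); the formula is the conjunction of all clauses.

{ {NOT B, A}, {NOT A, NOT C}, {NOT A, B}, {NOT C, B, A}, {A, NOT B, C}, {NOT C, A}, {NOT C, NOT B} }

2

There are 2^3 = 8 truth assignments over (A, B, C).
Split on C. With C = true, the clauses containing C are satisfied and NOT C drops from the rest; 0 of the 2^2 = 4 assignments to the other variables satisfy what remains.
With C = false, by the same count on the reduced clause set, 2 assignments work.
(One model: A=F, B=F, C=F.)
Total: 0 + 2 = 2.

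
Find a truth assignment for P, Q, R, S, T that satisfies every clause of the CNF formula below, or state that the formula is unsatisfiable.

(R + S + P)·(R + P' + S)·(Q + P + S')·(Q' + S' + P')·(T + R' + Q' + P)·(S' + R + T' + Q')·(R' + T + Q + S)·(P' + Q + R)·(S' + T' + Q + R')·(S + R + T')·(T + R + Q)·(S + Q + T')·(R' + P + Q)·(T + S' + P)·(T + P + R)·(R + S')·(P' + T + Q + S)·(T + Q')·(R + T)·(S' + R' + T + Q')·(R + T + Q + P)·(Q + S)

Try R = 1.
Try P = 1.
Try Q = 0.
Unit clause (S) forces S = 1.
Unit clause (T') forces T = 0.
This assignment satisfies each clause.

P=1,  Q=0,  R=1,  S=1,  T=0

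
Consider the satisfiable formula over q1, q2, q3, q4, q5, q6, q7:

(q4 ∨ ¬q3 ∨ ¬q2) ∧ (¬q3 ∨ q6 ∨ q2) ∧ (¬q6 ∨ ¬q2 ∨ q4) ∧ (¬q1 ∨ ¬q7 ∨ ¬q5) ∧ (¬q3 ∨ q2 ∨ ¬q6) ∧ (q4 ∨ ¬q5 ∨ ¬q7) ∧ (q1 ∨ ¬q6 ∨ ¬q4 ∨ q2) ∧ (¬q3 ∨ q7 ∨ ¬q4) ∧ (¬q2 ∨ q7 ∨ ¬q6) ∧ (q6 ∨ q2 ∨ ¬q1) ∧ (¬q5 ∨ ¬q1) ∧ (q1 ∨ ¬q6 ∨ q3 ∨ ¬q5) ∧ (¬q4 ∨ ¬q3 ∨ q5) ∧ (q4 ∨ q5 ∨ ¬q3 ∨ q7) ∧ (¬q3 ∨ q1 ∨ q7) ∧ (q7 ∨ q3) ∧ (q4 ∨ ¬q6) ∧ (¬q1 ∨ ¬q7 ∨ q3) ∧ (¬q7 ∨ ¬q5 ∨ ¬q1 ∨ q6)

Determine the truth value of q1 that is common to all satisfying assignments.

False

Suppose q1 = True.
The clause (¬q5) is unit, so q5 = False.
Try q6 = True.
The clause (q4) is unit, so q4 = True.
The clause (¬q3) is unit, so q3 = False.
The clause (q7) is unit, so q7 = True.
Now (¬q7) is unsatisfied and unit — conflict.
So q6 must be the other value — set q6 = False.
The clause (q2) is unit, so q2 = True.
Try q4 = True.
The clause (¬q3) is unit, so q3 = False.
The clause (q7) is unit, so q7 = True.
Now (¬q7) is unsatisfied and unit — conflict.
So q4 must be the other value — set q4 = False.
The clause (¬q3) is unit, so q3 = False.
The clause (q7) is unit, so q7 = True.
Now (¬q7) is unsatisfied and unit — conflict.
Both values of q4 lead to a conflict.
Both values of q6 lead to a conflict.
So every satisfying assignment has q1 = False.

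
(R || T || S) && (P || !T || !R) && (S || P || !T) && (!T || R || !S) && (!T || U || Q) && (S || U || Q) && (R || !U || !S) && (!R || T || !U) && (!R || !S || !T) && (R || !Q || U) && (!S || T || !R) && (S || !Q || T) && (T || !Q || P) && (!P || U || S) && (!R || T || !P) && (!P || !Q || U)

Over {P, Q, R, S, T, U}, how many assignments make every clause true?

There are 2^6 = 64 truth assignments over (P, Q, R, S, T, U).
Split on P. With P = true, the clauses containing P are satisfied and !P drops from the rest; 5 of the 2^5 = 32 assignments to the other variables satisfy what remains.
With P = false, by the same count on the reduced clause set, 1 assignment works.
Total: 5 + 1 = 6.

6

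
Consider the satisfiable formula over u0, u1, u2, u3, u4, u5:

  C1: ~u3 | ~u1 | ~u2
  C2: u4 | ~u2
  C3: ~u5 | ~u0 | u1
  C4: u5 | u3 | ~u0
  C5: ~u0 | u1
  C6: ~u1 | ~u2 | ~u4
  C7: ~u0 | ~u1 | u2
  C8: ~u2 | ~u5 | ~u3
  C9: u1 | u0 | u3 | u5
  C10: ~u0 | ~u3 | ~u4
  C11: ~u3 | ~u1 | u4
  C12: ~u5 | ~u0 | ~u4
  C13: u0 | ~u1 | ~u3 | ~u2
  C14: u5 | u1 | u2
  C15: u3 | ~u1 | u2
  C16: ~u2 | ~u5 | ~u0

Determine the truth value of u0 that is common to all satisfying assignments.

False

Suppose u0 = 1.
(u1) alone gives u1 = 1.
(u2) alone gives u2 = 1.
(~u3) alone gives u3 = 0.
(u4) alone gives u4 = 1.
That conflicts with the unit clause (~u4).
So every satisfying assignment has u0 = False.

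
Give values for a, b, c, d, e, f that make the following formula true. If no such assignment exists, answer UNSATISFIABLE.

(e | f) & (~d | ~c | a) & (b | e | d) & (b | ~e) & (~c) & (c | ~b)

(~c) alone gives c = 0.
(~b) alone gives b = 0.
(~e) alone gives e = 0.
(f) alone gives f = 1.
(d) alone gives d = 1.
All clauses hold; a can take either value.

a: 0,  b: 0,  c: 0,  d: 1,  e: 0,  f: 1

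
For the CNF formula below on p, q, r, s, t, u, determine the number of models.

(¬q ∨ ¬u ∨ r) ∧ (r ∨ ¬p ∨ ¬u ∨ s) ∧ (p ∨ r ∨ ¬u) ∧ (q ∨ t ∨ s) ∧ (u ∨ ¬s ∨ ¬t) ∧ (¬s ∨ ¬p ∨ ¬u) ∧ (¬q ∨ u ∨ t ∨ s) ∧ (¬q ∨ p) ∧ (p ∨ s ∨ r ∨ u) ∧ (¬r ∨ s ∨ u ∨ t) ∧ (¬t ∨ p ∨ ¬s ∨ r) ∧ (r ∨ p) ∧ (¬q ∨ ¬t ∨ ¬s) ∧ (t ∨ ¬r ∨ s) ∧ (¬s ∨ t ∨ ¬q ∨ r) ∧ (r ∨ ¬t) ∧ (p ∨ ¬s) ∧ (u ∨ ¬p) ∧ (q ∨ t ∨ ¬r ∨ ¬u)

4

There are 2^6 = 64 truth assignments over (p, q, r, s, t, u).
Split on r. With r = True, the clauses containing r are satisfied and ¬r drops from the rest; 4 of the 2^5 = 32 assignments to the other variables satisfy what remains.
With r = False, by the same count on the reduced clause set, 0 assignments work.
(One model: p=F, q=F, r=T, s=F, t=T, u=F.)
Total: 4 + 0 = 4.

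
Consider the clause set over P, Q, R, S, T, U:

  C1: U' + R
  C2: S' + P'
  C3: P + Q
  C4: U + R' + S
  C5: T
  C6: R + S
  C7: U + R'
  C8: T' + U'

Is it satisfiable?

Unit clause (T) forces T = 1.
Unit clause (U') forces U = 0.
Unit clause (R') forces R = 0.
Unit clause (S) forces S = 1.
Unit clause (P') forces P = 0.
Unit clause (Q) forces Q = 1.
Every clause now holds.
A satisfying assignment: P=0, Q=1, R=0, S=1, T=1, U=0.

Yes, satisfiable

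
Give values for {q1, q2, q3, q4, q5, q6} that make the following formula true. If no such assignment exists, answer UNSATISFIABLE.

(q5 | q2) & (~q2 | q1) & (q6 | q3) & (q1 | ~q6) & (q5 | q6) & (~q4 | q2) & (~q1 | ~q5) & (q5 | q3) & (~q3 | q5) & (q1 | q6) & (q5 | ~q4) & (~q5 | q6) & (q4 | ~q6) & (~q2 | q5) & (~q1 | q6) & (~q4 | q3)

Suppose q5 = 1.
From the singleton clause (~q1), q1 = 0.
From the singleton clause (~q2), q2 = 0.
From the singleton clause (~q6), q6 = 0.
But (q6) is also a unit clause — contradiction.
Backtrack on q5: now try q5 = 0.
From the singleton clause (q2), q2 = 1.
But (~q2) is also a unit clause — contradiction.
Neither q5 = 1 nor q5 = 0 works.

UNSATISFIABLE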